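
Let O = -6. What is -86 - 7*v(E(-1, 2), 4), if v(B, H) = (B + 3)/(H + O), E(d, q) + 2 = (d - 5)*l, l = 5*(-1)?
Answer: 45/2 ≈ 22.500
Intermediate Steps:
l = -5
E(d, q) = 23 - 5*d (E(d, q) = -2 + (d - 5)*(-5) = -2 + (-5 + d)*(-5) = -2 + (25 - 5*d) = 23 - 5*d)
v(B, H) = (3 + B)/(-6 + H) (v(B, H) = (B + 3)/(H - 6) = (3 + B)/(-6 + H))
-86 - 7*v(E(-1, 2), 4) = -86 - 7*(3 + (23 - 5*(-1)))/(-6 + 4) = -86 - 7*(3 + (23 + 5))/(-2) = -86 - (-7)*(3 + 28)/2 = -86 - (-7)*31/2 = -86 - 7*(-31/2) = -86 + 217/2 = 45/2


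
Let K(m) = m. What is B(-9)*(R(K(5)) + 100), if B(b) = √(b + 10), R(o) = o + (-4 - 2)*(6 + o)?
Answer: 39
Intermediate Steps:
R(o) = -36 - 5*o (R(o) = o - 6*(6 + o) = o + (-36 - 6*o) = -36 - 5*o)
B(b) = √(10 + b)
B(-9)*(R(K(5)) + 100) = √(10 - 9)*((-36 - 5*5) + 100) = √1*((-36 - 25) + 100) = 1*(-61 + 100) = 1*39 = 39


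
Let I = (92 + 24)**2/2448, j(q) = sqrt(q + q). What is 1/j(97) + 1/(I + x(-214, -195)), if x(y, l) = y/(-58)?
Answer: 4437/40760 + sqrt(194)/194 ≈ 0.18065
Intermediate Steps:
j(q) = sqrt(2)*sqrt(q) (j(q) = sqrt(2*q) = sqrt(2)*sqrt(q))
x(y, l) = -y/58 (x(y, l) = y*(-1/58) = -y/58)
I = 841/153 (I = 116**2*(1/2448) = 13456*(1/2448) = 841/153 ≈ 5.4967)
1/j(97) + 1/(I + x(-214, -195)) = 1/(sqrt(2)*sqrt(97)) + 1/(841/153 - 1/58*(-214)) = 1/(sqrt(194)) + 1/(841/153 + 107/29) = sqrt(194)/194 + 1/(40760/4437) = sqrt(194)/194 + 4437/40760 = 4437/40760 + sqrt(194)/194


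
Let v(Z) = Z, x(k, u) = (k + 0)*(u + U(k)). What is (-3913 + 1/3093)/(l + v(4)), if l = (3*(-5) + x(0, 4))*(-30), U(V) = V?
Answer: -6051454/702111 ≈ -8.6189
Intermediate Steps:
x(k, u) = k*(k + u) (x(k, u) = (k + 0)*(u + k) = k*(k + u))
l = 450 (l = (3*(-5) + 0*(0 + 4))*(-30) = (-15 + 0*4)*(-30) = (-15 + 0)*(-30) = -15*(-30) = 450)
(-3913 + 1/3093)/(l + v(4)) = (-3913 + 1/3093)/(450 + 4) = (-3913 + 1/3093)/454 = -12102908/3093*1/454 = -6051454/702111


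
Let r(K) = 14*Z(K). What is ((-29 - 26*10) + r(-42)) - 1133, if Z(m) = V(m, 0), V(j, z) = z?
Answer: -1422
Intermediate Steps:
Z(m) = 0
r(K) = 0 (r(K) = 14*0 = 0)
((-29 - 26*10) + r(-42)) - 1133 = ((-29 - 26*10) + 0) - 1133 = ((-29 - 260) + 0) - 1133 = (-289 + 0) - 1133 = -289 - 1133 = -1422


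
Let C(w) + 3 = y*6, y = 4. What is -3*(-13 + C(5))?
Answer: -24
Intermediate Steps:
C(w) = 21 (C(w) = -3 + 4*6 = -3 + 24 = 21)
-3*(-13 + C(5)) = -3*(-13 + 21) = -3*8 = -24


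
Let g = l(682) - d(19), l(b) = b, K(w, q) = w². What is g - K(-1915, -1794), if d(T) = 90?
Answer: -3666633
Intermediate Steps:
g = 592 (g = 682 - 1*90 = 682 - 90 = 592)
g - K(-1915, -1794) = 592 - 1*(-1915)² = 592 - 1*3667225 = 592 - 3667225 = -3666633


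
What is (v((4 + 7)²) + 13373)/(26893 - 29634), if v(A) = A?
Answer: -13494/2741 ≈ -4.9230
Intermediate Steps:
(v((4 + 7)²) + 13373)/(26893 - 29634) = ((4 + 7)² + 13373)/(26893 - 29634) = (11² + 13373)/(-2741) = (121 + 13373)*(-1/2741) = 13494*(-1/2741) = -13494/2741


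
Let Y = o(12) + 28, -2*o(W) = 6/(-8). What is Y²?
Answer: 51529/64 ≈ 805.14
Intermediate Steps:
o(W) = 3/8 (o(W) = -3/(-8) = -3*(-1)/8 = -½*(-¾) = 3/8)
Y = 227/8 (Y = 3/8 + 28 = 227/8 ≈ 28.375)
Y² = (227/8)² = 51529/64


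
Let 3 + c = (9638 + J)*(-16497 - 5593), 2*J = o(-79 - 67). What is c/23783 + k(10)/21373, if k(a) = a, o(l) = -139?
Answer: -4517571616834/508314059 ≈ -8887.4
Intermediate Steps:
J = -139/2 (J = (½)*(-139) = -139/2 ≈ -69.500)
c = -211368168 (c = -3 + (9638 - 139/2)*(-16497 - 5593) = -3 + (19137/2)*(-22090) = -3 - 211368165 = -211368168)
c/23783 + k(10)/21373 = -211368168/23783 + 10/21373 = -4517571616834/508314059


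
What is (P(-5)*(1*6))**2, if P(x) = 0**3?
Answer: 0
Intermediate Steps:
P(x) = 0
(P(-5)*(1*6))**2 = (0*(1*6))**2 = (0*6)**2 = 0**2 = 0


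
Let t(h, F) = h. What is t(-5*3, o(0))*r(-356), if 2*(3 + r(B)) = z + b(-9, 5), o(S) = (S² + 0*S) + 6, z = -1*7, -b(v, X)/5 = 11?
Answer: 510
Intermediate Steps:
b(v, X) = -55 (b(v, X) = -5*11 = -55)
z = -7
o(S) = 6 + S² (o(S) = (S² + 0) + 6 = S² + 6 = 6 + S²)
r(B) = -34 (r(B) = -3 + (-7 - 55)/2 = -3 + (½)*(-62) = -3 - 31 = -34)
t(-5*3, o(0))*r(-356) = -5*3*(-34) = -15*(-34) = 510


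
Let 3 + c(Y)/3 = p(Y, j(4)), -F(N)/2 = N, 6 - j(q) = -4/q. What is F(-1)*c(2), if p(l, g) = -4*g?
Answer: -186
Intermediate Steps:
j(q) = 6 + 4/q (j(q) = 6 - (-4)/q = 6 + 4/q)
F(N) = -2*N
c(Y) = -93 (c(Y) = -9 + 3*(-4*(6 + 4/4)) = -9 + 3*(-4*(6 + 4*(¼))) = -9 + 3*(-4*(6 + 1)) = -9 + 3*(-4*7) = -9 + 3*(-28) = -9 - 84 = -93)
F(-1)*c(2) = -2*(-1)*(-93) = 2*(-93) = -186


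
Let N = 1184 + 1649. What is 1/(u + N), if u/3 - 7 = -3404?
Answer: -1/7358 ≈ -0.00013591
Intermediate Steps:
u = -10191 (u = 21 + 3*(-3404) = 21 - 10212 = -10191)
N = 2833
1/(u + N) = 1/(-10191 + 2833) = 1/(-7358) = -1/7358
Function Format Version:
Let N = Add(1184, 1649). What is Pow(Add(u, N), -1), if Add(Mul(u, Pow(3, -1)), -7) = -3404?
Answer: Rational(-1, 7358) ≈ -0.00013591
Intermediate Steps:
u = -10191 (u = Add(21, Mul(3, -3404)) = Add(21, -10212) = -10191)
N = 2833
Pow(Add(u, N), -1) = Pow(Add(-10191, 2833), -1) = Pow(-7358, -1) = Rational(-1, 7358)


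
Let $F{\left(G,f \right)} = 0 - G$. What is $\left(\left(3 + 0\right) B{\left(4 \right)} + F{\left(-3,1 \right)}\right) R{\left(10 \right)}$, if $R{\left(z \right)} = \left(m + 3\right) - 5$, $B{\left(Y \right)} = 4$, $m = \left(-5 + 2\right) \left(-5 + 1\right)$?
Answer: $150$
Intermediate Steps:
$m = 12$ ($m = \left(-3\right) \left(-4\right) = 12$)
$F{\left(G,f \right)} = - G$
$R{\left(z \right)} = 10$ ($R{\left(z \right)} = \left(12 + 3\right) - 5 = 15 - 5 = 10$)
$\left(\left(3 + 0\right) B{\left(4 \right)} + F{\left(-3,1 \right)}\right) R{\left(10 \right)} = \left(\left(3 + 0\right) 4 - -3\right) 10 = \left(3 \cdot 4 + 3\right) 10 = \left(12 + 3\right) 10 = 15 \cdot 10 = 150$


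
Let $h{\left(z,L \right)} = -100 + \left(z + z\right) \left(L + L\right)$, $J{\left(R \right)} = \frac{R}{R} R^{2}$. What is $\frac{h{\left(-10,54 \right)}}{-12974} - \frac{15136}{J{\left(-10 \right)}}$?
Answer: $- \frac{24518558}{162175} \approx -151.19$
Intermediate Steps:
$J{\left(R \right)} = R^{2}$ ($J{\left(R \right)} = 1 R^{2} = R^{2}$)
$h{\left(z,L \right)} = -100 + 4 L z$ ($h{\left(z,L \right)} = -100 + 2 z 2 L = -100 + 4 L z$)
$\frac{h{\left(-10,54 \right)}}{-12974} - \frac{15136}{J{\left(-10 \right)}} = \frac{-100 + 4 \cdot 54 \left(-10\right)}{-12974} - \frac{15136}{\left(-10\right)^{2}} = \left(-100 - 2160\right) \left(- \frac{1}{12974}\right) - \frac{15136}{100} = \left(-2260\right) \left(- \frac{1}{12974}\right) - \frac{3784}{25} = \frac{1130}{6487} - \frac{3784}{25} = - \frac{24518558}{162175}$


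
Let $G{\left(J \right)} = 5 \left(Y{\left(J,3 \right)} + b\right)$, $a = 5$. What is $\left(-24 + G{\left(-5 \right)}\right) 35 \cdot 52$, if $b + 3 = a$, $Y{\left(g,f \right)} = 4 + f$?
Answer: $38220$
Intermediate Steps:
$b = 2$ ($b = -3 + 5 = 2$)
$G{\left(J \right)} = 45$ ($G{\left(J \right)} = 5 \left(\left(4 + 3\right) + 2\right) = 5 \left(7 + 2\right) = 5 \cdot 9 = 45$)
$\left(-24 + G{\left(-5 \right)}\right) 35 \cdot 52 = \left(-24 + 45\right) 35 \cdot 52 = 21 \cdot 35 \cdot 52 = 735 \cdot 52 = 38220$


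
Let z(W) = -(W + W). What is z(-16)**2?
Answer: 1024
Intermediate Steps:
z(W) = -2*W
z(-16)**2 = (-2*(-16))**2 = 32**2 = 1024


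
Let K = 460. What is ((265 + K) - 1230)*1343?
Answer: -678215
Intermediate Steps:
((265 + K) - 1230)*1343 = ((265 + 460) - 1230)*1343 = (725 - 1230)*1343 = -505*1343 = -678215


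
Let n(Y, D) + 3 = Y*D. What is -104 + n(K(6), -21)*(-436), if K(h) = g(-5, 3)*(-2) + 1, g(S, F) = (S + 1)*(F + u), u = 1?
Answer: 303352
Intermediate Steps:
g(S, F) = (1 + F)*(1 + S) (g(S, F) = (S + 1)*(F + 1) = (1 + S)*(1 + F) = (1 + F)*(1 + S))
K(h) = 33 (K(h) = (1 + 3 - 5 + 3*(-5))*(-2) + 1 = (1 + 3 - 5 - 15)*(-2) + 1 = -16*(-2) + 1 = 32 + 1 = 33)
n(Y, D) = -3 + D*Y (n(Y, D) = -3 + Y*D = -3 + D*Y)
-104 + n(K(6), -21)*(-436) = -104 + (-3 - 21*33)*(-436) = -104 + (-3 - 693)*(-436) = -104 - 696*(-436) = -104 + 303456 = 303352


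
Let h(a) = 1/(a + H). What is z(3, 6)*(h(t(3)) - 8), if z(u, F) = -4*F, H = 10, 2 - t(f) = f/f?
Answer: 2088/11 ≈ 189.82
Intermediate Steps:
t(f) = 1 (t(f) = 2 - f/f = 2 - 1*1 = 2 - 1 = 1)
h(a) = 1/(10 + a) (h(a) = 1/(a + 10) = 1/(10 + a))
z(3, 6)*(h(t(3)) - 8) = (-4*6)*(1/(10 + 1) - 8) = -24*(1/11 - 8) = -24*(-87/11) = 2088/11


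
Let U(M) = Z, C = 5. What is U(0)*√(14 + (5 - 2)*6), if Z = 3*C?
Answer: 60*√2 ≈ 84.853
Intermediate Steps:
Z = 15 (Z = 3*5 = 15)
U(M) = 15
U(0)*√(14 + (5 - 2)*6) = 15*√(14 + (5 - 2)*6) = 15*√(14 + 3*6) = 15*√(14 + 18) = 15*√32 = 15*(4*√2) = 60*√2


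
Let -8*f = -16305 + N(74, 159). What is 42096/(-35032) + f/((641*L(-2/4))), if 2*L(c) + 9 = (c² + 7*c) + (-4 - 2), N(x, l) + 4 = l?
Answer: -316945616/204906547 ≈ -1.5468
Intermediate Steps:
N(x, l) = -4 + l
L(c) = -15/2 + c²/2 + 7*c/2 (L(c) = -9/2 + ((c² + 7*c) + (-4 - 2))/2 = -9/2 + ((c² + 7*c) - 6)/2 = -9/2 + (-6 + c² + 7*c)/2 = -9/2 + (-3 + c²/2 + 7*c/2) = -15/2 + c²/2 + 7*c/2)
f = 8075/4 (f = -(-16305 + (-4 + 159))/8 = -(-16305 + 155)/8 = -⅛*(-16150) = 8075/4 ≈ 2018.8)
42096/(-35032) + f/((641*L(-2/4))) = 42096/(-35032) + 8075/(4*((641*(-15/2 + (-2/4)²/2 + 7*(-2/4)/2)))) = 42096*(-1/35032) + 8075/(4*((641*(-15/2 + (-2*¼)²/2 + 7*(-2*¼)/2)))) = -5262/4379 + 8075/(4*((641*(-15/2 + (-½)²/2 + (7/2)*(-½))))) = -5262/4379 + 8075/(4*((641*(-15/2 + (½)*(¼) - 7/4)))) = -5262/4379 + 8075/(4*((641*(-15/2 + ⅛ - 7/4)))) = -5262/4379 + 8075/(4*((641*(-73/8)))) = -5262/4379 + 8075/(4*(-46793/8)) = -5262/4379 + (8075/4)*(-8/46793) = -5262/4379 - 16150/46793 = -316945616/204906547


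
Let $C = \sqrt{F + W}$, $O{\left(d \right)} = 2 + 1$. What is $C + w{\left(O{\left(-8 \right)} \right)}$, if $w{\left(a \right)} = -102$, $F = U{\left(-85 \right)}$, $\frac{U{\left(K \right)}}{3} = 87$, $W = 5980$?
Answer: $-23$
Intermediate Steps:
$U{\left(K \right)} = 261$ ($U{\left(K \right)} = 3 \cdot 87 = 261$)
$F = 261$
$O{\left(d \right)} = 3$
$C = 79$ ($C = \sqrt{261 + 5980} = \sqrt{6241} = 79$)
$C + w{\left(O{\left(-8 \right)} \right)} = 79 - 102 = -23$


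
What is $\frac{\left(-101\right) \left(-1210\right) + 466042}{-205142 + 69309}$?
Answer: $- \frac{588252}{135833} \approx -4.3307$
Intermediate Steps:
$\frac{\left(-101\right) \left(-1210\right) + 466042}{-205142 + 69309} = \frac{122210 + 466042}{-135833} = 588252 \left(- \frac{1}{135833}\right) = - \frac{588252}{135833}$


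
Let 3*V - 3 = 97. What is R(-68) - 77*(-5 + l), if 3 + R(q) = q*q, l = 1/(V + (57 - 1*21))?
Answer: 1041017/208 ≈ 5004.9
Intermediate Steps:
V = 100/3 (V = 1 + (1/3)*97 = 1 + 97/3 = 100/3 ≈ 33.333)
l = 3/208 (l = 1/(100/3 + (57 - 1*21)) = 1/(100/3 + (57 - 21)) = 1/(100/3 + 36) = 1/(208/3) = 3/208 ≈ 0.014423)
R(q) = -3 + q**2 (R(q) = -3 + q*q = -3 + q**2)
R(-68) - 77*(-5 + l) = (-3 + (-68)**2) - 77*(-5 + 3/208) = (-3 + 4624) - 77*(-1037/208) = 4621 + 79849/208 = 1041017/208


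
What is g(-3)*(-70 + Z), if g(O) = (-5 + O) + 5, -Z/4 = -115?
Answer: -1170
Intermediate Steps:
Z = 460 (Z = -4*(-115) = 460)
g(O) = O
g(-3)*(-70 + Z) = -3*(-70 + 460) = -3*390 = -1170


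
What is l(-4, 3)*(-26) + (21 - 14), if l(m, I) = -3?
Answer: 85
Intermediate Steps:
l(-4, 3)*(-26) + (21 - 14) = -3*(-26) + (21 - 14) = 78 + 7 = 85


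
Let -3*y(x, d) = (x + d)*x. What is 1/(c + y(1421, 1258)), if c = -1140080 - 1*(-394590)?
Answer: -1/2014443 ≈ -4.9641e-7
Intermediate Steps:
y(x, d) = -x*(d + x)/3 (y(x, d) = -(x + d)*x/3 = -(d + x)*x/3 = -x*(d + x)/3)
c = -745490 (c = -1140080 + 394590 = -745490)
1/(c + y(1421, 1258)) = 1/(-745490 - 1/3*1421*(1258 + 1421)) = 1/(-745490 - 1/3*1421*2679) = 1/(-745490 - 1268953) = 1/(-2014443) = -1/2014443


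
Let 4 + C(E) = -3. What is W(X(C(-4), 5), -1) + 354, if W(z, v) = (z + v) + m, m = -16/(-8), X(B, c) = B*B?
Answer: 404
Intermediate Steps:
C(E) = -7 (C(E) = -4 - 3 = -7)
X(B, c) = B²
m = 2 (m = -16*(-⅛) = 2)
W(z, v) = 2 + v + z (W(z, v) = (z + v) + 2 = (v + z) + 2 = 2 + v + z)
W(X(C(-4), 5), -1) + 354 = (2 - 1 + (-7)²) + 354 = (2 - 1 + 49) + 354 = 50 + 354 = 404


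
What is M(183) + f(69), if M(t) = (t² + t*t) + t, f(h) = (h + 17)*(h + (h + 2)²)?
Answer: 506621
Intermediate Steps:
f(h) = (17 + h)*(h + (2 + h)²)
M(t) = t + 2*t² (M(t) = (t² + t²) + t = 2*t² + t = t + 2*t²)
M(183) + f(69) = 183*(1 + 2*183) + (68 + 69³ + 22*69² + 89*69) = 183*(1 + 366) + (68 + 328509 + 22*4761 + 6141) = 183*367 + (68 + 328509 + 104742 + 6141) = 67161 + 439460 = 506621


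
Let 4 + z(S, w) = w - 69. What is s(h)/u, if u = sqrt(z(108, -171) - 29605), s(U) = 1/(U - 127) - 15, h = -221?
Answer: 5221*I*sqrt(29849)/10387452 ≈ 0.086838*I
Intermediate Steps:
z(S, w) = -73 + w (z(S, w) = -4 + (w - 69) = -4 + (-69 + w) = -73 + w)
s(U) = -15 + 1/(-127 + U) (s(U) = 1/(-127 + U) - 15 = -15 + 1/(-127 + U))
u = I*sqrt(29849) (u = sqrt((-73 - 171) - 29605) = sqrt(-244 - 29605) = sqrt(-29849) = I*sqrt(29849) ≈ 172.77*I)
s(h)/u = ((1906 - 15*(-221))/(-127 - 221))/((I*sqrt(29849))) = ((1906 + 3315)/(-348))*(-I*sqrt(29849)/29849) = (-1/348*5221)*(-I*sqrt(29849)/29849) = -(-5221)*I*sqrt(29849)/10387452 = 5221*I*sqrt(29849)/10387452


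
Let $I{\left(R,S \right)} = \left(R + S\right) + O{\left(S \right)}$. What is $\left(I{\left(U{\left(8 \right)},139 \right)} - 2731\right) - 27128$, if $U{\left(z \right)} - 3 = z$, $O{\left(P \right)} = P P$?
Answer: $-10388$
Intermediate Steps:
$O{\left(P \right)} = P^{2}$
$U{\left(z \right)} = 3 + z$
$I{\left(R,S \right)} = R + S + S^{2}$ ($I{\left(R,S \right)} = \left(R + S\right) + S^{2} = R + S + S^{2}$)
$\left(I{\left(U{\left(8 \right)},139 \right)} - 2731\right) - 27128 = \left(\left(\left(3 + 8\right) + 139 + 139^{2}\right) - 2731\right) - 27128 = \left(\left(11 + 139 + 19321\right) - 2731\right) - 27128 = \left(19471 - 2731\right) - 27128 = 16740 - 27128 = -10388$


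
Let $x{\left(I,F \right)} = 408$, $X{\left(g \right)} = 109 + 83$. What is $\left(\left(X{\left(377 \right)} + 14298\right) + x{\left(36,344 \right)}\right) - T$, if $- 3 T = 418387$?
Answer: $\frac{463081}{3} \approx 1.5436 \cdot 10^{5}$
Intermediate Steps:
$T = - \frac{418387}{3}$ ($T = \left(- \frac{1}{3}\right) 418387 = - \frac{418387}{3} \approx -1.3946 \cdot 10^{5}$)
$X{\left(g \right)} = 192$
$\left(\left(X{\left(377 \right)} + 14298\right) + x{\left(36,344 \right)}\right) - T = \left(\left(192 + 14298\right) + 408\right) - - \frac{418387}{3} = \left(14490 + 408\right) + \frac{418387}{3} = 14898 + \frac{418387}{3} = \frac{463081}{3}$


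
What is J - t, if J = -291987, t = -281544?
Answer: -10443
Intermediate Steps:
J - t = -291987 - 1*(-281544) = -291987 + 281544 = -10443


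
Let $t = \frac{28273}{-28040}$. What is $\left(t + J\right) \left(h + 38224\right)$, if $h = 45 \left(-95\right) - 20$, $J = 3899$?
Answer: $\frac{3708429080223}{28040} \approx 1.3225 \cdot 10^{8}$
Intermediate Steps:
$h = -4295$ ($h = -4275 - 20 = -4295$)
$t = - \frac{28273}{28040}$ ($t = 28273 \left(- \frac{1}{28040}\right) = - \frac{28273}{28040} \approx -1.0083$)
$\left(t + J\right) \left(h + 38224\right) = \left(- \frac{28273}{28040} + 3899\right) \left(-4295 + 38224\right) = \frac{109299687}{28040} \cdot 33929 = \frac{3708429080223}{28040}$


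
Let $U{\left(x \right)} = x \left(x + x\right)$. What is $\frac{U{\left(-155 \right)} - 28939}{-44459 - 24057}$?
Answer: $- \frac{19111}{68516} \approx -0.27893$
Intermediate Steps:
$U{\left(x \right)} = 2 x^{2}$ ($U{\left(x \right)} = x 2 x = 2 x^{2}$)
$\frac{U{\left(-155 \right)} - 28939}{-44459 - 24057} = \frac{2 \left(-155\right)^{2} - 28939}{-44459 - 24057} = \frac{2 \cdot 24025 - 28939}{-68516} = \left(48050 - 28939\right) \left(- \frac{1}{68516}\right) = 19111 \left(- \frac{1}{68516}\right) = - \frac{19111}{68516}$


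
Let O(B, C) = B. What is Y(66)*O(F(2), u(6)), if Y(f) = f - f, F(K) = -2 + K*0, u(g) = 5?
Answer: 0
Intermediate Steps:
F(K) = -2 (F(K) = -2 + 0 = -2)
Y(f) = 0
Y(66)*O(F(2), u(6)) = 0*(-2) = 0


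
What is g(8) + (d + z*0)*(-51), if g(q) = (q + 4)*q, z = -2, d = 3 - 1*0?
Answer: -57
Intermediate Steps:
d = 3 (d = 3 + 0 = 3)
g(q) = q*(4 + q) (g(q) = (4 + q)*q = q*(4 + q))
g(8) + (d + z*0)*(-51) = 8*(4 + 8) + (3 - 2*0)*(-51) = 8*12 + (3 + 0)*(-51) = 96 + 3*(-51) = 96 - 153 = -57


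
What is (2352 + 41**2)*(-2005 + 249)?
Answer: -7081948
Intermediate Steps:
(2352 + 41**2)*(-2005 + 249) = (2352 + 1681)*(-1756) = 4033*(-1756) = -7081948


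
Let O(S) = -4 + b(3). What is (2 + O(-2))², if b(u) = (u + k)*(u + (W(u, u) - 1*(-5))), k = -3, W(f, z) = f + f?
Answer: 4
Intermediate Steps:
W(f, z) = 2*f
b(u) = (-3 + u)*(5 + 3*u) (b(u) = (u - 3)*(u + (2*u - 1*(-5))) = (-3 + u)*(u + (2*u + 5)) = (-3 + u)*(u + (5 + 2*u)) = (-3 + u)*(5 + 3*u))
O(S) = -4 (O(S) = -4 + (-15 - 4*3 + 3*3²) = -4 + (-15 - 12 + 3*9) = -4 + (-15 - 12 + 27) = -4 + 0 = -4)
(2 + O(-2))² = (2 - 4)² = (-2)² = 4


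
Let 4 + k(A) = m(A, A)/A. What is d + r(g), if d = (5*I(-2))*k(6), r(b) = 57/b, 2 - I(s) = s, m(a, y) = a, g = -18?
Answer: -379/6 ≈ -63.167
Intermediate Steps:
I(s) = 2 - s
k(A) = -3 (k(A) = -4 + A/A = -4 + 1 = -3)
d = -60 (d = (5*(2 - 1*(-2)))*(-3) = (5*(2 + 2))*(-3) = (5*4)*(-3) = 20*(-3) = -60)
d + r(g) = -60 + 57/(-18) = -60 + 57*(-1/18) = -60 - 19/6 = -379/6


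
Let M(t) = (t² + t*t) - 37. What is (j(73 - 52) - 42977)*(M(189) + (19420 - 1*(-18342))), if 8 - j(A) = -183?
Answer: -4670819262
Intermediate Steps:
j(A) = 191 (j(A) = 8 - 1*(-183) = 8 + 183 = 191)
M(t) = -37 + 2*t² (M(t) = (t² + t²) - 37 = 2*t² - 37 = -37 + 2*t²)
(j(73 - 52) - 42977)*(M(189) + (19420 - 1*(-18342))) = (191 - 42977)*((-37 + 2*189²) + (19420 - 1*(-18342))) = -42786*((-37 + 2*35721) + (19420 + 18342)) = -42786*((-37 + 71442) + 37762) = -42786*(71405 + 37762) = -42786*109167 = -4670819262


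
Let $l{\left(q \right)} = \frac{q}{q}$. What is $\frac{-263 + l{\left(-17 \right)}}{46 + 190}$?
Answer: $- \frac{131}{118} \approx -1.1102$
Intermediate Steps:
$l{\left(q \right)} = 1$
$\frac{-263 + l{\left(-17 \right)}}{46 + 190} = \frac{-263 + 1}{46 + 190} = - \frac{262}{236} = \left(-262\right) \frac{1}{236} = - \frac{131}{118}$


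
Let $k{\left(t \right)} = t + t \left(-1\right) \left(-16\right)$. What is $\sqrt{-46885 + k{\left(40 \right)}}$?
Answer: $i \sqrt{46205} \approx 214.95 i$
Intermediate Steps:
$k{\left(t \right)} = 17 t$ ($k{\left(t \right)} = t + - t \left(-16\right) = t + 16 t = 17 t$)
$\sqrt{-46885 + k{\left(40 \right)}} = \sqrt{-46885 + 17 \cdot 40} = \sqrt{-46885 + 680} = \sqrt{-46205} = i \sqrt{46205}$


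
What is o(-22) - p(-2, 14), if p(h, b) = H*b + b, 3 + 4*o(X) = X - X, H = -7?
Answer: 333/4 ≈ 83.250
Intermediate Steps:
o(X) = -¾ (o(X) = -¾ + (X - X)/4 = -¾ + (¼)*0 = -¾ + 0 = -¾)
p(h, b) = -6*b (p(h, b) = -7*b + b = -6*b)
o(-22) - p(-2, 14) = -¾ - (-6)*14 = -¾ - 1*(-84) = -¾ + 84 = 333/4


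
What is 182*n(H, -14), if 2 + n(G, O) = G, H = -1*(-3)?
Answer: 182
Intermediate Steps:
H = 3
n(G, O) = -2 + G
182*n(H, -14) = 182*(-2 + 3) = 182*1 = 182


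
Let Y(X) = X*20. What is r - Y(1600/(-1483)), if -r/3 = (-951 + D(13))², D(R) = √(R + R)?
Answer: -4023763723/1483 + 5706*√26 ≈ -2.6842e+6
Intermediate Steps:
Y(X) = 20*X
D(R) = √2*√R (D(R) = √(2*R) = √2*√R)
r = -3*(-951 + √26)² (r = -3*(-951 + √2*√13)² = -3*(-951 + √26)² ≈ -2.6842e+6)
r - Y(1600/(-1483)) = (-2713281 + 5706*√26) - 20*1600/(-1483) = (-2713281 + 5706*√26) - 20*1600*(-1/1483) = (-2713281 + 5706*√26) - 20*(-1600)/1483 = (-2713281 + 5706*√26) - 1*(-32000/1483) = (-2713281 + 5706*√26) + 32000/1483 = -4023763723/1483 + 5706*√26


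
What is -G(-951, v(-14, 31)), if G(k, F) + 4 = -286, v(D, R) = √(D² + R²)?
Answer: 290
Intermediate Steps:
G(k, F) = -290 (G(k, F) = -4 - 286 = -290)
-G(-951, v(-14, 31)) = -1*(-290) = 290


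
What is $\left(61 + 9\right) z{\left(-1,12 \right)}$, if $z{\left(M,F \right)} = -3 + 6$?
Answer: $210$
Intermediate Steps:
$z{\left(M,F \right)} = 3$
$\left(61 + 9\right) z{\left(-1,12 \right)} = \left(61 + 9\right) 3 = 70 \cdot 3 = 210$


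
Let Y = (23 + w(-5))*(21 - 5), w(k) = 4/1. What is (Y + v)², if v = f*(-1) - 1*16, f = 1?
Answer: 172225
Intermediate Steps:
w(k) = 4 (w(k) = 4*1 = 4)
Y = 432 (Y = (23 + 4)*(21 - 5) = 27*16 = 432)
v = -17 (v = 1*(-1) - 1*16 = -1 - 16 = -17)
(Y + v)² = (432 - 17)² = 415² = 172225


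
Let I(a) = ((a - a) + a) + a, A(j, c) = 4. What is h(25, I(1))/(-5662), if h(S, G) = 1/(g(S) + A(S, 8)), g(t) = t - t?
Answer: -1/22648 ≈ -4.4154e-5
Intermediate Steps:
I(a) = 2*a (I(a) = (0 + a) + a = a + a = 2*a)
g(t) = 0
h(S, G) = ¼ (h(S, G) = 1/(0 + 4) = 1/4 = ¼)
h(25, I(1))/(-5662) = (¼)/(-5662) = (¼)*(-1/5662) = -1/22648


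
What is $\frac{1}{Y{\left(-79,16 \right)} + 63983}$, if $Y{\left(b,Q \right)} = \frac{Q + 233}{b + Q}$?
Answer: $\frac{21}{1343560} \approx 1.563 \cdot 10^{-5}$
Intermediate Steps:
$Y{\left(b,Q \right)} = \frac{233 + Q}{Q + b}$
$\frac{1}{Y{\left(-79,16 \right)} + 63983} = \frac{1}{\frac{233 + 16}{16 - 79} + 63983} = \frac{1}{\frac{1}{-63} \cdot 249 + 63983} = \frac{1}{\left(- \frac{1}{63}\right) 249 + 63983} = \frac{1}{- \frac{83}{21} + 63983} = \frac{1}{\frac{1343560}{21}} = \frac{21}{1343560}$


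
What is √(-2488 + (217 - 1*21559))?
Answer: I*√23830 ≈ 154.37*I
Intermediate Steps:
√(-2488 + (217 - 1*21559)) = √(-2488 + (217 - 21559)) = √(-2488 - 21342) = √(-23830) = I*√23830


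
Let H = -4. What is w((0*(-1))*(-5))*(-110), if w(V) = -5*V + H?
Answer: 440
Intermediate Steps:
w(V) = -4 - 5*V (w(V) = -5*V - 4 = -4 - 5*V)
w((0*(-1))*(-5))*(-110) = (-4 - 5*0*(-1)*(-5))*(-110) = (-4 - 0*(-5))*(-110) = (-4 - 5*0)*(-110) = (-4 + 0)*(-110) = -4*(-110) = 440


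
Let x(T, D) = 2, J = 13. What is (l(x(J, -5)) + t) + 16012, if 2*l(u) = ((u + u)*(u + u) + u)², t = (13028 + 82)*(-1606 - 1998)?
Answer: -47232266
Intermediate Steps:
t = -47248440 (t = 13110*(-3604) = -47248440)
l(u) = (u + 4*u²)²/2 (l(u) = ((u + u)*(u + u) + u)²/2 = ((2*u)*(2*u) + u)²/2 = (4*u² + u)²/2 = (u + 4*u²)²/2)
(l(x(J, -5)) + t) + 16012 = ((½)*2²*(1 + 4*2)² - 47248440) + 16012 = ((½)*4*(1 + 8)² - 47248440) + 16012 = ((½)*4*9² - 47248440) + 16012 = ((½)*4*81 - 47248440) + 16012 = (162 - 47248440) + 16012 = -47248278 + 16012 = -47232266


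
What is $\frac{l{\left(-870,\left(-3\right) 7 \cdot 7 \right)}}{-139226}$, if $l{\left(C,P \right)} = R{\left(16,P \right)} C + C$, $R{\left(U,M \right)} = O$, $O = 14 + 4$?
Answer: $\frac{8265}{69613} \approx 0.11873$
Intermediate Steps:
$O = 18$
$R{\left(U,M \right)} = 18$
$l{\left(C,P \right)} = 19 C$ ($l{\left(C,P \right)} = 18 C + C = 19 C$)
$\frac{l{\left(-870,\left(-3\right) 7 \cdot 7 \right)}}{-139226} = \frac{19 \left(-870\right)}{-139226} = \left(-16530\right) \left(- \frac{1}{139226}\right) = \frac{8265}{69613}$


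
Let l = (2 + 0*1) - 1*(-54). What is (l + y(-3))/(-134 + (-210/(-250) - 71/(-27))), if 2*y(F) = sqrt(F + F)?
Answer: -9450/22027 - 675*I*sqrt(6)/176216 ≈ -0.42902 - 0.0093828*I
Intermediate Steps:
y(F) = sqrt(2)*sqrt(F)/2 (y(F) = sqrt(F + F)/2 = sqrt(2*F)/2 = (sqrt(2)*sqrt(F))/2 = sqrt(2)*sqrt(F)/2)
l = 56 (l = (2 + 0) + 54 = 2 + 54 = 56)
(l + y(-3))/(-134 + (-210/(-250) - 71/(-27))) = (56 + sqrt(2)*sqrt(-3)/2)/(-134 + (-210/(-250) - 71/(-27))) = (56 + sqrt(2)*(I*sqrt(3))/2)/(-134 + (-210*(-1/250) - 71*(-1/27))) = (56 + I*sqrt(6)/2)/(-134 + (21/25 + 71/27)) = (56 + I*sqrt(6)/2)/(-134 + 2342/675) = (56 + I*sqrt(6)/2)/(-88108/675) = (56 + I*sqrt(6)/2)*(-675/88108) = -9450/22027 - 675*I*sqrt(6)/176216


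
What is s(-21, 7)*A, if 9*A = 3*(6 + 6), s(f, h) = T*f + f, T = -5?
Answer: 336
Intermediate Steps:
s(f, h) = -4*f (s(f, h) = -5*f + f = -4*f)
A = 4 (A = (3*(6 + 6))/9 = (3*12)/9 = (⅑)*36 = 4)
s(-21, 7)*A = -4*(-21)*4 = 84*4 = 336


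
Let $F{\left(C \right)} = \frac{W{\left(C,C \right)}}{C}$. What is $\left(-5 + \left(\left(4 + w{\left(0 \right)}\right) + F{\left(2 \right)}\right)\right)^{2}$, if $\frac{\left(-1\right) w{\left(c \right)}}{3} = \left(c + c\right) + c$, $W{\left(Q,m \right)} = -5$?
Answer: $\frac{49}{4} \approx 12.25$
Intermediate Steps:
$F{\left(C \right)} = - \frac{5}{C}$
$w{\left(c \right)} = - 9 c$ ($w{\left(c \right)} = - 3 \left(\left(c + c\right) + c\right) = - 3 \left(2 c + c\right) = - 3 \cdot 3 c = - 9 c$)
$\left(-5 + \left(\left(4 + w{\left(0 \right)}\right) + F{\left(2 \right)}\right)\right)^{2} = \left(-5 + \left(\left(4 - 0\right) - \frac{5}{2}\right)\right)^{2} = \left(-5 + \left(\left(4 + 0\right) - \frac{5}{2}\right)\right)^{2} = \left(-5 + \left(4 - \frac{5}{2}\right)\right)^{2} = \left(-5 + \frac{3}{2}\right)^{2} = \left(- \frac{7}{2}\right)^{2} = \frac{49}{4}$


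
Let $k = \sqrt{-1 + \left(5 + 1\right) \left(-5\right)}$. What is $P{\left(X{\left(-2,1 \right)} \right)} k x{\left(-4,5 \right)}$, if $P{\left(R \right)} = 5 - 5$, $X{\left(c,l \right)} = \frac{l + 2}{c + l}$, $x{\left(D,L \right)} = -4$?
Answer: $0$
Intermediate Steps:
$X{\left(c,l \right)} = \frac{2 + l}{c + l}$
$k = i \sqrt{31}$ ($k = \sqrt{-1 + 6 \left(-5\right)} = \sqrt{-1 - 30} = \sqrt{-31} = i \sqrt{31} \approx 5.5678 i$)
$P{\left(R \right)} = 0$ ($P{\left(R \right)} = 5 - 5 = 0$)
$P{\left(X{\left(-2,1 \right)} \right)} k x{\left(-4,5 \right)} = 0 i \sqrt{31} \left(-4\right) = 0 \left(-4\right) = 0$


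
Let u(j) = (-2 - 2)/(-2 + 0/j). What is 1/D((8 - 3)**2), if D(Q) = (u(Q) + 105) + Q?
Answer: 1/132 ≈ 0.0075758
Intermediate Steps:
u(j) = 2 (u(j) = -4/(-2 + 0) = -4/(-2) = -4*(-1/2) = 2)
D(Q) = 107 + Q (D(Q) = (2 + 105) + Q = 107 + Q)
1/D((8 - 3)**2) = 1/(107 + (8 - 3)**2) = 1/(107 + 5**2) = 1/(107 + 25) = 1/132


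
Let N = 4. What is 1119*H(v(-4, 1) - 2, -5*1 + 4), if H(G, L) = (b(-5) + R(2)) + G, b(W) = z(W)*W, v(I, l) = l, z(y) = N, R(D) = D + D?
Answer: -19023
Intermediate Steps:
R(D) = 2*D
z(y) = 4
b(W) = 4*W
H(G, L) = -16 + G (H(G, L) = (4*(-5) + 2*2) + G = (-20 + 4) + G = -16 + G)
1119*H(v(-4, 1) - 2, -5*1 + 4) = 1119*(-16 + (1 - 2)) = 1119*(-16 - 1) = 1119*(-17) = -19023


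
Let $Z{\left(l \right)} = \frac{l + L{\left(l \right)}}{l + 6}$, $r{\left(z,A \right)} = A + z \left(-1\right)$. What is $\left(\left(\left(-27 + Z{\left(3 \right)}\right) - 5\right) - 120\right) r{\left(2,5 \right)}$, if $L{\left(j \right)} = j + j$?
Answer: $-453$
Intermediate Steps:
$r{\left(z,A \right)} = A - z$
$L{\left(j \right)} = 2 j$
$Z{\left(l \right)} = \frac{3 l}{6 + l}$ ($Z{\left(l \right)} = \frac{l + 2 l}{l + 6} = \frac{3 l}{6 + l}$)
$\left(\left(\left(-27 + Z{\left(3 \right)}\right) - 5\right) - 120\right) r{\left(2,5 \right)} = \left(\left(\left(-27 + 3 \cdot 3 \frac{1}{6 + 3}\right) - 5\right) - 120\right) \left(5 - 2\right) = \left(\left(\left(-27 + 3 \cdot 3 \cdot \frac{1}{9}\right) - 5\right) - 120\right) \left(5 - 2\right) = \left(\left(\left(-27 + 3 \cdot 3 \cdot \frac{1}{9}\right) - 5\right) - 120\right) 3 = \left(\left(\left(-27 + 1\right) - 5\right) - 120\right) 3 = \left(\left(-26 - 5\right) - 120\right) 3 = \left(-31 - 120\right) 3 = \left(-151\right) 3 = -453$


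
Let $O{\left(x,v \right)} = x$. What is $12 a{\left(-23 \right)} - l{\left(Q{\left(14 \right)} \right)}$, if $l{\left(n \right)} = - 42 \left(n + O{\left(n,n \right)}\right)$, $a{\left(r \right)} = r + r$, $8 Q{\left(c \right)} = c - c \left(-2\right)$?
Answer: $-111$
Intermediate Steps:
$Q{\left(c \right)} = \frac{3 c}{8}$ ($Q{\left(c \right)} = \frac{c - c \left(-2\right)}{8} = \frac{c - - 2 c}{8} = \frac{c + 2 c}{8} = \frac{3 c}{8}$)
$a{\left(r \right)} = 2 r$
$l{\left(n \right)} = - 84 n$ ($l{\left(n \right)} = - 42 \left(n + n\right) = - 42 \cdot 2 n = - 84 n$)
$12 a{\left(-23 \right)} - l{\left(Q{\left(14 \right)} \right)} = 12 \cdot 2 \left(-23\right) - - 84 \cdot \frac{3}{8} \cdot 14 = 12 \left(-46\right) - \left(-84\right) \frac{21}{4} = -552 - -441 = -552 + 441 = -111$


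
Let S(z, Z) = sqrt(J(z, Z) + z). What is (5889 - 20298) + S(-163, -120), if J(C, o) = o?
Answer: -14409 + I*sqrt(283) ≈ -14409.0 + 16.823*I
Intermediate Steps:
S(z, Z) = sqrt(Z + z)
(5889 - 20298) + S(-163, -120) = (5889 - 20298) + sqrt(-120 - 163) = -14409 + sqrt(-283) = -14409 + I*sqrt(283)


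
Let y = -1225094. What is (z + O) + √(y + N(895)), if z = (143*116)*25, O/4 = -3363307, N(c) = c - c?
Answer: -13038528 + I*√1225094 ≈ -1.3039e+7 + 1106.8*I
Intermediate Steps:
N(c) = 0
O = -13453228 (O = 4*(-3363307) = -13453228)
z = 414700 (z = 16588*25 = 414700)
(z + O) + √(y + N(895)) = (414700 - 13453228) + √(-1225094 + 0) = -13038528 + √(-1225094) = -13038528 + I*√1225094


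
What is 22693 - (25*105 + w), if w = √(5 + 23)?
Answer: 20068 - 2*√7 ≈ 20063.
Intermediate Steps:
w = 2*√7 (w = √28 = 2*√7 ≈ 5.2915)
22693 - (25*105 + w) = 22693 - (25*105 + 2*√7) = 22693 - (2625 + 2*√7) = 22693 + (-2625 - 2*√7) = 20068 - 2*√7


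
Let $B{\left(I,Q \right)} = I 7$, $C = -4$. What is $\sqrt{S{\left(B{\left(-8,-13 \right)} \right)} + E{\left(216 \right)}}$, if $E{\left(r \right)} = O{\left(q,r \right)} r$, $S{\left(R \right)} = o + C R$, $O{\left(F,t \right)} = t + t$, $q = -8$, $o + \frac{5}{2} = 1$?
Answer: $\frac{\sqrt{374138}}{2} \approx 305.83$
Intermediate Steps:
$o = - \frac{3}{2}$ ($o = - \frac{5}{2} + 1 = - \frac{3}{2} \approx -1.5$)
$O{\left(F,t \right)} = 2 t$
$B{\left(I,Q \right)} = 7 I$
$S{\left(R \right)} = - \frac{3}{2} - 4 R$
$E{\left(r \right)} = 2 r^{2}$ ($E{\left(r \right)} = 2 r r = 2 r^{2}$)
$\sqrt{S{\left(B{\left(-8,-13 \right)} \right)} + E{\left(216 \right)}} = \sqrt{\left(- \frac{3}{2} - 4 \cdot 7 \left(-8\right)\right) + 2 \cdot 216^{2}} = \sqrt{\left(- \frac{3}{2} - -224\right) + 2 \cdot 46656} = \sqrt{\left(- \frac{3}{2} + 224\right) + 93312} = \sqrt{\frac{445}{2} + 93312} = \sqrt{\frac{187069}{2}} = \frac{\sqrt{374138}}{2}$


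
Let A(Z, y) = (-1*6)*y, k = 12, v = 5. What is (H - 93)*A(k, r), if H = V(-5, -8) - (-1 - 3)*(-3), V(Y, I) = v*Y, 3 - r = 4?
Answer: -780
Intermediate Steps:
r = -1 (r = 3 - 1*4 = 3 - 4 = -1)
V(Y, I) = 5*Y
A(Z, y) = -6*y
H = -37 (H = 5*(-5) - (-1 - 3)*(-3) = -25 - (-4)*(-3) = -25 - 1*12 = -25 - 12 = -37)
(H - 93)*A(k, r) = (-37 - 93)*(-6*(-1)) = -130*6 = -780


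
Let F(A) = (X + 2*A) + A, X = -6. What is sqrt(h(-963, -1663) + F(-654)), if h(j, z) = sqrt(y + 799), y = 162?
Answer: I*sqrt(1937) ≈ 44.011*I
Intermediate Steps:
h(j, z) = 31 (h(j, z) = sqrt(162 + 799) = sqrt(961) = 31)
F(A) = -6 + 3*A (F(A) = (-6 + 2*A) + A = -6 + 3*A)
sqrt(h(-963, -1663) + F(-654)) = sqrt(31 + (-6 + 3*(-654))) = sqrt(31 + (-6 - 1962)) = sqrt(31 - 1968) = sqrt(-1937) = I*sqrt(1937)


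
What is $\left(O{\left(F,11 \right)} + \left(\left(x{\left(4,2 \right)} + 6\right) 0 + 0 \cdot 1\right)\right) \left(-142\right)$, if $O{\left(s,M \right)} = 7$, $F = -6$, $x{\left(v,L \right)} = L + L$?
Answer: $-994$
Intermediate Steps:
$x{\left(v,L \right)} = 2 L$
$\left(O{\left(F,11 \right)} + \left(\left(x{\left(4,2 \right)} + 6\right) 0 + 0 \cdot 1\right)\right) \left(-142\right) = \left(7 + \left(\left(2 \cdot 2 + 6\right) 0 + 0 \cdot 1\right)\right) \left(-142\right) = \left(7 + \left(\left(4 + 6\right) 0 + 0\right)\right) \left(-142\right) = \left(7 + \left(10 \cdot 0 + 0\right)\right) \left(-142\right) = \left(7 + \left(0 + 0\right)\right) \left(-142\right) = \left(7 + 0\right) \left(-142\right) = 7 \left(-142\right) = -994$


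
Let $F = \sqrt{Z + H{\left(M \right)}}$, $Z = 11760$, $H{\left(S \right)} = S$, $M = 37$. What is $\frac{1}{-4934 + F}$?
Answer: $- \frac{4934}{24332559} - \frac{\sqrt{11797}}{24332559} \approx -0.00020724$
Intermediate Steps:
$F = \sqrt{11797}$ ($F = \sqrt{11760 + 37} = \sqrt{11797} \approx 108.61$)
$\frac{1}{-4934 + F} = \frac{1}{-4934 + \sqrt{11797}}$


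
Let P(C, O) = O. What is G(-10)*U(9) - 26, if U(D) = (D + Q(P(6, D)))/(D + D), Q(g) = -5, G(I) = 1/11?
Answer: -2572/99 ≈ -25.980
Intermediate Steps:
G(I) = 1/11
U(D) = (-5 + D)/(2*D) (U(D) = (D - 5)/(D + D) = (-5 + D)/((2*D)) = (-5 + D)*(1/(2*D)) = (-5 + D)/(2*D))
G(-10)*U(9) - 26 = ((½)*(-5 + 9)/9)/11 - 26 = ((½)*(⅑)*4)/11 - 26 = (1/11)*(2/9) - 26 = 2/99 - 26 = -2572/99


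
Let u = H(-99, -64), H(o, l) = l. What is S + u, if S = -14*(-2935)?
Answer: 41026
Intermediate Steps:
u = -64
S = 41090
S + u = 41090 - 64 = 41026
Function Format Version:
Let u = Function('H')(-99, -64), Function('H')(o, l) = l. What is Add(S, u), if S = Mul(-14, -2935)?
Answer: 41026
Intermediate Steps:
u = -64
S = 41090
Add(S, u) = Add(41090, -64) = 41026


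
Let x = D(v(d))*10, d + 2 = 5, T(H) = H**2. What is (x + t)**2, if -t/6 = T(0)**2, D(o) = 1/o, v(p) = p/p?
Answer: 100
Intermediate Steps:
d = 3 (d = -2 + 5 = 3)
v(p) = 1
t = 0 (t = -6*(0**2)**2 = -6*0**2 = -6*0 = 0)
x = 10 (x = 10/1 = 1*10 = 10)
(x + t)**2 = (10 + 0)**2 = 10**2 = 100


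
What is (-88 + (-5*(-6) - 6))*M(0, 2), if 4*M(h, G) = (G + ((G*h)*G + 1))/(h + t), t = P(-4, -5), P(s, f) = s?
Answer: 12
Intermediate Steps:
t = -4
M(h, G) = (1 + G + h*G²)/(4*(-4 + h)) (M(h, G) = ((G + ((G*h)*G + 1))/(h - 4))/4 = ((G + (h*G² + 1))/(-4 + h))/4 = ((G + (1 + h*G²))/(-4 + h))/4 = ((1 + G + h*G²)/(-4 + h))/4 = (1 + G + h*G²)/(4*(-4 + h)))
(-88 + (-5*(-6) - 6))*M(0, 2) = (-88 + (-5*(-6) - 6))*((1 + 2 + 0*2²)/(4*(-4 + 0))) = (-88 + (30 - 6))*((¼)*(1 + 2 + 0*4)/(-4)) = (-88 + 24)*((¼)*(-¼)*(1 + 2 + 0)) = -16*(-1)*3/4 = -64*(-3/16) = 12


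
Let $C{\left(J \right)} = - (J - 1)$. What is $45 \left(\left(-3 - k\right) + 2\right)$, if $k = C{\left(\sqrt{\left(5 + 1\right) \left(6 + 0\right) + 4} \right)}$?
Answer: $-90 + 90 \sqrt{10} \approx 194.6$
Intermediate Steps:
$C{\left(J \right)} = 1 - J$ ($C{\left(J \right)} = - (J - 1) = - (-1 + J) = 1 - J$)
$k = 1 - 2 \sqrt{10}$ ($k = 1 - \sqrt{\left(5 + 1\right) \left(6 + 0\right) + 4} = 1 - \sqrt{6 \cdot 6 + 4} = 1 - \sqrt{36 + 4} = 1 - \sqrt{40} = 1 - 2 \sqrt{10} \approx -5.3246$)
$45 \left(\left(-3 - k\right) + 2\right) = 45 \left(\left(-3 - \left(1 - 2 \sqrt{10}\right)\right) + 2\right) = 45 \left(\left(-4 + 2 \sqrt{10}\right) + 2\right) = 45 \left(-2 + 2 \sqrt{10}\right) = -90 + 90 \sqrt{10}$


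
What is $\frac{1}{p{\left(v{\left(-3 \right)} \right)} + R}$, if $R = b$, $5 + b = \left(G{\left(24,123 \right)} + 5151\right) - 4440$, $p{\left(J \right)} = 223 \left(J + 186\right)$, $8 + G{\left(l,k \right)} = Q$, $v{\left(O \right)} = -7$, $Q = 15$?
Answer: $\frac{1}{40630} \approx 2.4612 \cdot 10^{-5}$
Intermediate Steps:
$G{\left(l,k \right)} = 7$ ($G{\left(l,k \right)} = -8 + 15 = 7$)
$p{\left(J \right)} = 41478 + 223 J$ ($p{\left(J \right)} = 223 \left(186 + J\right) = 41478 + 223 J$)
$b = 713$ ($b = -5 + \left(\left(7 + 5151\right) - 4440\right) = -5 + \left(5158 - 4440\right) = -5 + 718 = 713$)
$R = 713$
$\frac{1}{p{\left(v{\left(-3 \right)} \right)} + R} = \frac{1}{\left(41478 + 223 \left(-7\right)\right) + 713} = \frac{1}{\left(41478 - 1561\right) + 713} = \frac{1}{39917 + 713} = \frac{1}{40630}$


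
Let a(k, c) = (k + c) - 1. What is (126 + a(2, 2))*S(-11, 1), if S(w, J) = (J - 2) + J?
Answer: 0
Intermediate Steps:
a(k, c) = -1 + c + k (a(k, c) = (c + k) - 1 = -1 + c + k)
S(w, J) = -2 + 2*J (S(w, J) = (-2 + J) + J = -2 + 2*J)
(126 + a(2, 2))*S(-11, 1) = (126 + (-1 + 2 + 2))*(-2 + 2*1) = (126 + 3)*(-2 + 2) = 129*0 = 0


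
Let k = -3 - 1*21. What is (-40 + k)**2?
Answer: 4096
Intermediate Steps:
k = -24 (k = -3 - 21 = -24)
(-40 + k)**2 = (-40 - 24)**2 = (-64)**2 = 4096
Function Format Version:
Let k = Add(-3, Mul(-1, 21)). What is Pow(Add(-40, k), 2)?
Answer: 4096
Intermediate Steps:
k = -24 (k = Add(-3, -21) = -24)
Pow(Add(-40, k), 2) = Pow(Add(-40, -24), 2) = Pow(-64, 2) = 4096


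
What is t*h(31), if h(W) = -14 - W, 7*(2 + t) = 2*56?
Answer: -630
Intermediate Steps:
t = 14 (t = -2 + (2*56)/7 = -2 + (⅐)*112 = -2 + 16 = 14)
t*h(31) = 14*(-14 - 1*31) = 14*(-14 - 31) = 14*(-45) = -630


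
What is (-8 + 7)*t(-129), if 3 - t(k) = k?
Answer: -132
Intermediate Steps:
t(k) = 3 - k
(-8 + 7)*t(-129) = (-8 + 7)*(3 - 1*(-129)) = -(3 + 129) = -1*132 = -132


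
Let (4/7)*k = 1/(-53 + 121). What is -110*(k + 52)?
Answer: -778305/136 ≈ -5722.8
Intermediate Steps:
k = 7/272 (k = 7/(4*(-53 + 121)) = (7/4)/68 = (7/4)*(1/68) = 7/272 ≈ 0.025735)
-110*(k + 52) = -110*(7/272 + 52) = -110*14151/272 = -778305/136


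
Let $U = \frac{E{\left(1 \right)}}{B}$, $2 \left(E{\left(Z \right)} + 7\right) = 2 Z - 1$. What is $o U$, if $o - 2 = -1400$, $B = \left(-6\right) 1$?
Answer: $- \frac{3029}{2} \approx -1514.5$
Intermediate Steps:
$B = -6$
$o = -1398$ ($o = 2 - 1400 = -1398$)
$E{\left(Z \right)} = - \frac{15}{2} + Z$ ($E{\left(Z \right)} = -7 + \frac{2 Z - 1}{2} = -7 + \frac{-1 + 2 Z}{2} = -7 + \left(- \frac{1}{2} + Z\right) = - \frac{15}{2} + Z$)
$U = \frac{13}{12}$ ($U = \frac{- \frac{15}{2} + 1}{-6} = \left(- \frac{13}{2}\right) \left(- \frac{1}{6}\right) = \frac{13}{12} \approx 1.0833$)
$o U = \left(-1398\right) \frac{13}{12} = - \frac{3029}{2}$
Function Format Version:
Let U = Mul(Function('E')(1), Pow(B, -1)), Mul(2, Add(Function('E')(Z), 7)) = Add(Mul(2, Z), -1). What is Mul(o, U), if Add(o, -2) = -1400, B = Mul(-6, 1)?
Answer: Rational(-3029, 2) ≈ -1514.5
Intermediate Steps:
B = -6
o = -1398 (o = Add(2, -1400) = -1398)
Function('E')(Z) = Add(Rational(-15, 2), Z) (Function('E')(Z) = Add(-7, Mul(Rational(1, 2), Add(Mul(2, Z), -1))) = Add(-7, Mul(Rational(1, 2), Add(-1, Mul(2, Z)))) = Add(-7, Add(Rational(-1, 2), Z)) = Add(Rational(-15, 2), Z))
U = Rational(13, 12) (U = Mul(Add(Rational(-15, 2), 1), Pow(-6, -1)) = Mul(Rational(-13, 2), Rational(-1, 6)) = Rational(13, 12) ≈ 1.0833)
Mul(o, U) = Mul(-1398, Rational(13, 12)) = Rational(-3029, 2)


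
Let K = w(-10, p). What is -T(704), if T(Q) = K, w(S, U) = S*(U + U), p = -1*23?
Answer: -460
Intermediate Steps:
p = -23
w(S, U) = 2*S*U (w(S, U) = S*(2*U) = 2*S*U)
K = 460 (K = 2*(-10)*(-23) = 460)
T(Q) = 460
-T(704) = -1*460 = -460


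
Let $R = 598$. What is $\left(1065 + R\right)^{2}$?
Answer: $2765569$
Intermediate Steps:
$\left(1065 + R\right)^{2} = \left(1065 + 598\right)^{2} = 1663^{2} = 2765569$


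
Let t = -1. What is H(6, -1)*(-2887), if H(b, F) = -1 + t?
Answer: 5774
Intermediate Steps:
H(b, F) = -2 (H(b, F) = -1 - 1 = -2)
H(6, -1)*(-2887) = -2*(-2887) = 5774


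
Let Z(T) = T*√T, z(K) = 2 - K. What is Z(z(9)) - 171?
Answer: -171 - 7*I*√7 ≈ -171.0 - 18.52*I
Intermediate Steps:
Z(T) = T^(3/2)
Z(z(9)) - 171 = (2 - 1*9)^(3/2) - 171 = (2 - 9)^(3/2) - 171 = (-7)^(3/2) - 171 = -7*I*√7 - 171 = -171 - 7*I*√7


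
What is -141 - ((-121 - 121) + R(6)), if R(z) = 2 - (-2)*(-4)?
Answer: 107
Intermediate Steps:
R(z) = -6 (R(z) = 2 - 1*8 = 2 - 8 = -6)
-141 - ((-121 - 121) + R(6)) = -141 - ((-121 - 121) - 6) = -141 - (-242 - 6) = -141 - 1*(-248) = -141 + 248 = 107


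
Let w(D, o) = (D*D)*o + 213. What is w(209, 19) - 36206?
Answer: 793946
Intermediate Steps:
w(D, o) = 213 + o*D² (w(D, o) = D²*o + 213 = o*D² + 213 = 213 + o*D²)
w(209, 19) - 36206 = (213 + 19*209²) - 36206 = (213 + 19*43681) - 36206 = (213 + 829939) - 36206 = 830152 - 36206 = 793946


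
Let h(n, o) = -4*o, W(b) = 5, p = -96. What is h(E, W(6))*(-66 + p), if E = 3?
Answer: 3240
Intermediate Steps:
h(E, W(6))*(-66 + p) = (-4*5)*(-66 - 96) = -20*(-162) = 3240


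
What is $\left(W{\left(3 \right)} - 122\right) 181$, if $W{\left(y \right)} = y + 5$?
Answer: $-20634$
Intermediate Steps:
$W{\left(y \right)} = 5 + y$
$\left(W{\left(3 \right)} - 122\right) 181 = \left(\left(5 + 3\right) - 122\right) 181 = \left(8 - 122\right) 181 = \left(-114\right) 181 = -20634$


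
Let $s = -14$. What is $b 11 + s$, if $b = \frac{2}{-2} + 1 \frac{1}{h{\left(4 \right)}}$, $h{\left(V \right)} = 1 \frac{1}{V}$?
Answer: $19$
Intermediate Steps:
$h{\left(V \right)} = \frac{1}{V}$
$b = 3$ ($b = \frac{2}{-2} + 1 \frac{1}{\frac{1}{4}} = 2 \left(- \frac{1}{2}\right) + 1 \frac{1}{\frac{1}{4}} = -1 + 1 \cdot 4 = -1 + 4 = 3$)
$b 11 + s = 3 \cdot 11 - 14 = 33 - 14 = 19$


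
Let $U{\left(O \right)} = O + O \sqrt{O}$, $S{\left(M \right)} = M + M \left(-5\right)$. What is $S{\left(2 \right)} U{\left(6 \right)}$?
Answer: $-48 - 48 \sqrt{6} \approx -165.58$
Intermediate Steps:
$S{\left(M \right)} = - 4 M$ ($S{\left(M \right)} = M - 5 M = - 4 M$)
$U{\left(O \right)} = O + O^{\frac{3}{2}}$
$S{\left(2 \right)} U{\left(6 \right)} = \left(-4\right) 2 \left(6 + 6^{\frac{3}{2}}\right) = - 8 \left(6 + 6 \sqrt{6}\right) = -48 - 48 \sqrt{6}$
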